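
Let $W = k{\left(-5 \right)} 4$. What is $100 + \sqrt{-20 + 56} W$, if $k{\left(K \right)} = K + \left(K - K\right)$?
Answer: $-20$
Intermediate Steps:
$k{\left(K \right)} = K$ ($k{\left(K \right)} = K + 0 = K$)
$W = -20$ ($W = \left(-5\right) 4 = -20$)
$100 + \sqrt{-20 + 56} W = 100 + \sqrt{-20 + 56} \left(-20\right) = 100 + \sqrt{36} \left(-20\right) = 100 + 6 \left(-20\right) = 100 - 120 = -20$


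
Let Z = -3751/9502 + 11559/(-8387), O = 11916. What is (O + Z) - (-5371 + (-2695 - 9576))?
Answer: 2355432499637/79693274 ≈ 29556.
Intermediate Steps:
Z = -141293255/79693274 (Z = -3751*1/9502 + 11559*(-1/8387) = -3751/9502 - 11559/8387 = -141293255/79693274 ≈ -1.7730)
(O + Z) - (-5371 + (-2695 - 9576)) = (11916 - 141293255/79693274) - (-5371 + (-2695 - 9576)) = 949483759729/79693274 - (-5371 - 12271) = 949483759729/79693274 - 1*(-17642) = 949483759729/79693274 + 17642 = 2355432499637/79693274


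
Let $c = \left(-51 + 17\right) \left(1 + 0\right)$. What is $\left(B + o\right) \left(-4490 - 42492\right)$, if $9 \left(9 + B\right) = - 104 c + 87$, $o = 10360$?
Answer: $- \frac{4547011924}{9} \approx -5.0522 \cdot 10^{8}$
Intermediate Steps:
$c = -34$ ($c = \left(-34\right) 1 = -34$)
$B = \frac{3542}{9}$ ($B = -9 + \frac{\left(-104\right) \left(-34\right) + 87}{9} = -9 + \frac{3536 + 87}{9} = -9 + \frac{1}{9} \cdot 3623 = -9 + \frac{3623}{9} = \frac{3542}{9} \approx 393.56$)
$\left(B + o\right) \left(-4490 - 42492\right) = \left(\frac{3542}{9} + 10360\right) \left(-4490 - 42492\right) = \frac{96782}{9} \left(-46982\right) = - \frac{4547011924}{9}$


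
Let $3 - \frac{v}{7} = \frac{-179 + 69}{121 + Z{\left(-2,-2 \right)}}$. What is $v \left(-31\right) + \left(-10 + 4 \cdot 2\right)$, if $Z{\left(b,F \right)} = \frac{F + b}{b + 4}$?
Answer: $- \frac{14511}{17} \approx -853.59$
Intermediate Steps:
$Z{\left(b,F \right)} = \frac{F + b}{4 + b}$
$v = \frac{467}{17}$ ($v = 21 - 7 \frac{-179 + 69}{121 + \frac{-2 - 2}{4 - 2}} = 21 - 7 \left(- \frac{110}{121 + \frac{1}{2} \left(-4\right)}\right) = 21 - 7 \left(- \frac{110}{121 - 2}\right) = 21 - 7 \left(- \frac{110}{119}\right) = 21 - 7 \left(\left(-110\right) \frac{1}{119}\right) = 21 - - \frac{110}{17} = 21 + \frac{110}{17} = \frac{467}{17} \approx 27.471$)
$v \left(-31\right) + \left(-10 + 4 \cdot 2\right) = \frac{467}{17} \left(-31\right) + \left(-10 + 4 \cdot 2\right) = - \frac{14477}{17} + \left(-10 + 8\right) = - \frac{14477}{17} - 2 = - \frac{14511}{17}$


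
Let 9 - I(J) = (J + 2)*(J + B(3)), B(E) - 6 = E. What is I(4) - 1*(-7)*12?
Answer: 15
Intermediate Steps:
B(E) = 6 + E
I(J) = 9 - (2 + J)*(9 + J) (I(J) = 9 - (J + 2)*(J + (6 + 3)) = 9 - (2 + J)*(J + 9) = 9 - (2 + J)*(9 + J))
I(4) - 1*(-7)*12 = (-9 - 1*4² - 11*4) - 1*(-7)*12 = (-9 - 1*16 - 44) + 7*12 = (-9 - 16 - 44) + 84 = -69 + 84 = 15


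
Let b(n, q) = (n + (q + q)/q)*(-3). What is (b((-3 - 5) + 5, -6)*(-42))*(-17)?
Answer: 2142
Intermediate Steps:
b(n, q) = -6 - 3*n (b(n, q) = (n + (2*q)/q)*(-3) = (n + 2)*(-3) = (2 + n)*(-3) = -6 - 3*n)
(b((-3 - 5) + 5, -6)*(-42))*(-17) = ((-6 - 3*((-3 - 5) + 5))*(-42))*(-17) = ((-6 - 3*(-8 + 5))*(-42))*(-17) = ((-6 - 3*(-3))*(-42))*(-17) = ((-6 + 9)*(-42))*(-17) = (3*(-42))*(-17) = -126*(-17) = 2142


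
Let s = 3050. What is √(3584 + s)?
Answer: √6634 ≈ 81.449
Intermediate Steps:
√(3584 + s) = √(3584 + 3050) = √6634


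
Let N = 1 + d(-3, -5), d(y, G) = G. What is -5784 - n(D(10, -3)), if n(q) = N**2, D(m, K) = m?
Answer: -5800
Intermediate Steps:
N = -4 (N = 1 - 5 = -4)
n(q) = 16 (n(q) = (-4)**2 = 16)
-5784 - n(D(10, -3)) = -5784 - 1*16 = -5784 - 16 = -5800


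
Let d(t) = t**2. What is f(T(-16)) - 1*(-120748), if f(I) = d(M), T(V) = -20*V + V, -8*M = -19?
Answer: 7728233/64 ≈ 1.2075e+5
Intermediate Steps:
M = 19/8 (M = -1/8*(-19) = 19/8 ≈ 2.3750)
T(V) = -19*V
f(I) = 361/64 (f(I) = (19/8)**2 = 361/64)
f(T(-16)) - 1*(-120748) = 361/64 - 1*(-120748) = 361/64 + 120748 = 7728233/64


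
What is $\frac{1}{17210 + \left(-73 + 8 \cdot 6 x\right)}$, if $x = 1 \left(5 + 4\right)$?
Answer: $\frac{1}{17569} \approx 5.6918 \cdot 10^{-5}$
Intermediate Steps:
$x = 9$ ($x = 1 \cdot 9 = 9$)
$\frac{1}{17210 + \left(-73 + 8 \cdot 6 x\right)} = \frac{1}{17210 - \left(73 - 8 \cdot 6 \cdot 9\right)} = \frac{1}{17210 + \left(-73 + 48 \cdot 9\right)} = \frac{1}{17210 + \left(-73 + 432\right)} = \frac{1}{17210 + 359} = \frac{1}{17569}$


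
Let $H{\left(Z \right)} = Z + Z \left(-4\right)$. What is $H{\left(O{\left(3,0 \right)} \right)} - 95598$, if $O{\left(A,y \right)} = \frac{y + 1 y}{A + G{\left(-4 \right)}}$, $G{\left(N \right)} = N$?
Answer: $-95598$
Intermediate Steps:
$O{\left(A,y \right)} = \frac{2 y}{-4 + A}$ ($O{\left(A,y \right)} = \frac{y + 1 y}{A - 4} = \frac{y + y}{-4 + A} = \frac{2 y}{-4 + A}$)
$H{\left(Z \right)} = - 3 Z$ ($H{\left(Z \right)} = Z - 4 Z = - 3 Z$)
$H{\left(O{\left(3,0 \right)} \right)} - 95598 = - 3 \cdot 2 \cdot 0 \frac{1}{-4 + 3} - 95598 = - 3 \cdot 2 \cdot 0 \frac{1}{-1} - 95598 = - 3 \cdot 2 \cdot 0 \left(-1\right) - 95598 = \left(-3\right) 0 - 95598 = 0 - 95598 = -95598$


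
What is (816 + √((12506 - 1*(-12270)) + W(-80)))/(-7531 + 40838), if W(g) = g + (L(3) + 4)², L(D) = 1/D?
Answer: 816/33307 + √222433/99921 ≈ 0.029219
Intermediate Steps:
W(g) = 169/9 + g (W(g) = g + (1/3 + 4)² = g + (⅓ + 4)² = g + (13/3)² = g + 169/9 = 169/9 + g)
(816 + √((12506 - 1*(-12270)) + W(-80)))/(-7531 + 40838) = (816 + √((12506 - 1*(-12270)) + (169/9 - 80)))/(-7531 + 40838) = (816 + √((12506 + 12270) - 551/9))/33307 = (816 + √(24776 - 551/9))*(1/33307) = (816 + √(222433/9))*(1/33307) = (816 + √222433/3)*(1/33307) = 816/33307 + √222433/99921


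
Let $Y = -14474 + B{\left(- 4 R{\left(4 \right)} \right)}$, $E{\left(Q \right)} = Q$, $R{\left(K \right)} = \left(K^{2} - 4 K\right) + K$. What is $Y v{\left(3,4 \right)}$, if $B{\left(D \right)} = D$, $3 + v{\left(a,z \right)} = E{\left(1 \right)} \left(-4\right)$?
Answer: $101430$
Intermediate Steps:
$R{\left(K \right)} = K^{2} - 3 K$
$v{\left(a,z \right)} = -7$ ($v{\left(a,z \right)} = -3 + 1 \left(-4\right) = -3 - 4 = -7$)
$Y = -14490$ ($Y = -14474 - 4 \cdot 4 \left(-3 + 4\right) = -14474 - 4 \cdot 4 \cdot 1 = -14474 - 16 = -14490$)
$Y v{\left(3,4 \right)} = \left(-14490\right) \left(-7\right) = 101430$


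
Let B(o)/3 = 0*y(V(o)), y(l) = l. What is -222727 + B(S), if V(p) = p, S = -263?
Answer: -222727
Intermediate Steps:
B(o) = 0 (B(o) = 3*(0*o) = 3*0 = 0)
-222727 + B(S) = -222727 + 0 = -222727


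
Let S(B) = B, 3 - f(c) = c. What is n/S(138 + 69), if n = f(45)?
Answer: -14/69 ≈ -0.20290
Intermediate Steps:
f(c) = 3 - c
n = -42 (n = 3 - 1*45 = 3 - 45 = -42)
n/S(138 + 69) = -42/(138 + 69) = -42/207 = -42*1/207 = -14/69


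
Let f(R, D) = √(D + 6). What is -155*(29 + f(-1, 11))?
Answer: -4495 - 155*√17 ≈ -5134.1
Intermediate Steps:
f(R, D) = √(6 + D)
-155*(29 + f(-1, 11)) = -155*(29 + √(6 + 11)) = -155*(29 + √17) = -4495 - 155*√17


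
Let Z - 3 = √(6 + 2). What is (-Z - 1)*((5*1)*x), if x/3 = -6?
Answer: 360 + 180*√2 ≈ 614.56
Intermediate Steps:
Z = 3 + 2*√2 (Z = 3 + √(6 + 2) = 3 + √8 = 3 + 2*√2 ≈ 5.8284)
x = -18 (x = 3*(-6) = -18)
(-Z - 1)*((5*1)*x) = (-(3 + 2*√2) - 1)*((5*1)*(-18)) = ((-3 - 2*√2) - 1)*(5*(-18)) = (-4 - 2*√2)*(-90) = 360 + 180*√2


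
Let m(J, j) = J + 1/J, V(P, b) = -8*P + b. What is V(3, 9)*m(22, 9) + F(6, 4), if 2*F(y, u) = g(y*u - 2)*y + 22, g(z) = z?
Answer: -5581/22 ≈ -253.68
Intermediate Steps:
V(P, b) = b - 8*P
F(y, u) = 11 + y*(-2 + u*y)/2 (F(y, u) = ((y*u - 2)*y + 22)/2 = ((u*y - 2)*y + 22)/2 = ((-2 + u*y)*y + 22)/2 = (y*(-2 + u*y) + 22)/2 = (22 + y*(-2 + u*y))/2 = 11 + y*(-2 + u*y)/2)
V(3, 9)*m(22, 9) + F(6, 4) = (9 - 8*3)*(22 + 1/22) + (11 + (1/2)*6*(-2 + 4*6)) = (9 - 24)*(22 + 1/22) + (11 + (1/2)*6*(-2 + 24)) = -15*485/22 + (11 + (1/2)*6*22) = -7275/22 + (11 + 66) = -7275/22 + 77 = -5581/22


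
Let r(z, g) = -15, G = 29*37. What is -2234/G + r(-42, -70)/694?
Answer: -1566491/744662 ≈ -2.1036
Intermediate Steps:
G = 1073
-2234/G + r(-42, -70)/694 = -2234/1073 - 15/694 = -1566491/744662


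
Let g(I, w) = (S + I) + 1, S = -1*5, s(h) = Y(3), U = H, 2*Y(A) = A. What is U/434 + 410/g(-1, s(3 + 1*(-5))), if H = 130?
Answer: -17729/217 ≈ -81.700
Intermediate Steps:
Y(A) = A/2
U = 130
s(h) = 3/2 (s(h) = (½)*3 = 3/2)
S = -5
g(I, w) = -4 + I (g(I, w) = (-5 + I) + 1 = -4 + I)
U/434 + 410/g(-1, s(3 + 1*(-5))) = 130/434 + 410/(-4 - 1) = 130*(1/434) + 410/(-5) = 65/217 + 410*(-⅕) = 65/217 - 82 = -17729/217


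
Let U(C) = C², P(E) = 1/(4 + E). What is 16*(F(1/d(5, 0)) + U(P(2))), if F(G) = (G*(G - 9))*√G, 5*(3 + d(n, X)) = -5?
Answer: 4/9 + 37*I/2 ≈ 0.44444 + 18.5*I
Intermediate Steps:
d(n, X) = -4 (d(n, X) = -3 + (⅕)*(-5) = -3 - 1 = -4)
F(G) = G^(3/2)*(-9 + G) (F(G) = (G*(-9 + G))*√G = G^(3/2)*(-9 + G))
16*(F(1/d(5, 0)) + U(P(2))) = 16*((1/(-4))^(3/2)*(-9 + 1/(-4)) + (1/(4 + 2))²) = 16*((-¼)^(3/2)*(-9 - ¼) + (1/6)²) = 16*(-I/8*(-37/4) + (⅙)²) = 16*(37*I/32 + 1/36) = 16*(1/36 + 37*I/32) = 4/9 + 37*I/2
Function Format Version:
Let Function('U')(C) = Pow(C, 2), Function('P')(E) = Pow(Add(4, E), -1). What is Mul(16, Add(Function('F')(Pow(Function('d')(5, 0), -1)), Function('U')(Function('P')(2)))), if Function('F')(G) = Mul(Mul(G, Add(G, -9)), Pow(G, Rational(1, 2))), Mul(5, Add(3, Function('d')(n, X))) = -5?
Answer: Add(Rational(4, 9), Mul(Rational(37, 2), I)) ≈ Add(0.44444, Mul(18.500, I))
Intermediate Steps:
Function('d')(n, X) = -4 (Function('d')(n, X) = Add(-3, Mul(Rational(1, 5), -5)) = Add(-3, -1) = -4)
Function('F')(G) = Mul(Pow(G, Rational(3, 2)), Add(-9, G)) (Function('F')(G) = Mul(Mul(G, Add(-9, G)), Pow(G, Rational(1, 2))) = Mul(Pow(G, Rational(3, 2)), Add(-9, G)))
Mul(16, Add(Function('F')(Pow(Function('d')(5, 0), -1)), Function('U')(Function('P')(2)))) = Mul(16, Add(Mul(Pow(Pow(-4, -1), Rational(3, 2)), Add(-9, Pow(-4, -1))), Pow(Pow(Add(4, 2), -1), 2))) = Mul(16, Add(Mul(Pow(Rational(-1, 4), Rational(3, 2)), Add(-9, Rational(-1, 4))), Pow(Pow(6, -1), 2))) = Mul(16, Add(Mul(Mul(Rational(-1, 8), I), Rational(-37, 4)), Pow(Rational(1, 6), 2))) = Mul(16, Add(Mul(Rational(37, 32), I), Rational(1, 36))) = Mul(16, Add(Rational(1, 36), Mul(Rational(37, 32), I))) = Add(Rational(4, 9), Mul(Rational(37, 2), I))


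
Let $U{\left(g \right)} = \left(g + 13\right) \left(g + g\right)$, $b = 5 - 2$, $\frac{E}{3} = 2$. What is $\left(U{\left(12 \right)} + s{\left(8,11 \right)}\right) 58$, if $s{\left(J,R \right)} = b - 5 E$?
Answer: $33234$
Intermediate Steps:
$E = 6$ ($E = 3 \cdot 2 = 6$)
$b = 3$ ($b = 5 - 2 = 3$)
$s{\left(J,R \right)} = -27$ ($s{\left(J,R \right)} = 3 - 30 = -27$)
$U{\left(g \right)} = 2 g \left(13 + g\right)$ ($U{\left(g \right)} = \left(13 + g\right) 2 g = 2 g \left(13 + g\right)$)
$\left(U{\left(12 \right)} + s{\left(8,11 \right)}\right) 58 = \left(2 \cdot 12 \left(13 + 12\right) - 27\right) 58 = \left(2 \cdot 12 \cdot 25 - 27\right) 58 = \left(600 - 27\right) 58 = 573 \cdot 58 = 33234$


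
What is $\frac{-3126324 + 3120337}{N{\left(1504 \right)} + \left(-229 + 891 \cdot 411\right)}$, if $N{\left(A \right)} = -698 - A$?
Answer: $- \frac{5987}{363770} \approx -0.016458$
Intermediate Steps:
$\frac{-3126324 + 3120337}{N{\left(1504 \right)} + \left(-229 + 891 \cdot 411\right)} = \frac{-3126324 + 3120337}{\left(-698 - 1504\right) + \left(-229 + 891 \cdot 411\right)} = - \frac{5987}{\left(-698 - 1504\right) + \left(-229 + 366201\right)} = - \frac{5987}{-2202 + 365972} = - \frac{5987}{363770}$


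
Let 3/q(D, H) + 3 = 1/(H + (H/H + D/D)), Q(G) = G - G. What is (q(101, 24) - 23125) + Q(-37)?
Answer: -1780703/77 ≈ -23126.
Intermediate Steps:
Q(G) = 0
q(D, H) = 3/(-3 + 1/(2 + H)) (q(D, H) = 3/(-3 + 1/(H + (H/H + D/D))) = 3/(-3 + 1/(H + (1 + 1))) = 3/(-3 + 1/(H + 2)) = 3/(-3 + 1/(2 + H)))
(q(101, 24) - 23125) + Q(-37) = (3*(-2 - 1*24)/(5 + 3*24) - 23125) + 0 = (3*(-2 - 24)/(5 + 72) - 23125) + 0 = (3*(-26)/77 - 23125) + 0 = (3*(1/77)*(-26) - 23125) + 0 = (-78/77 - 23125) + 0 = -1780703/77 + 0 = -1780703/77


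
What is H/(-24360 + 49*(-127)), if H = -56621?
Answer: 56621/30583 ≈ 1.8514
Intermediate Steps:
H/(-24360 + 49*(-127)) = -56621/(-24360 + 49*(-127)) = -56621/(-24360 - 6223) = -56621/(-30583) = -56621*(-1/30583) = 56621/30583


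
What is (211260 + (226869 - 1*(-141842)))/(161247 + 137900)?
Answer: 579971/299147 ≈ 1.9387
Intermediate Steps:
(211260 + (226869 - 1*(-141842)))/(161247 + 137900) = (211260 + (226869 + 141842))/299147 = (211260 + 368711)*(1/299147) = 579971*(1/299147) = 579971/299147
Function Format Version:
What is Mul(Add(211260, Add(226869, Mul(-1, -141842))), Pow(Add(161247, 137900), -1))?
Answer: Rational(579971, 299147) ≈ 1.9387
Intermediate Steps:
Mul(Add(211260, Add(226869, Mul(-1, -141842))), Pow(Add(161247, 137900), -1)) = Mul(Add(211260, Add(226869, 141842)), Pow(299147, -1)) = Mul(Add(211260, 368711), Rational(1, 299147)) = Mul(579971, Rational(1, 299147)) = Rational(579971, 299147)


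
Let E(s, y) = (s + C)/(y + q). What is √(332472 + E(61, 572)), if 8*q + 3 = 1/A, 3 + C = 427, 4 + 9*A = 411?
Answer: 5*√115173245614030/93061 ≈ 576.60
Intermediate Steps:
A = 407/9 (A = -4/9 + (⅑)*411 = -4/9 + 137/3 = 407/9 ≈ 45.222)
C = 424 (C = -3 + 427 = 424)
q = -303/814 (q = -3/8 + 1/(8*(407/9)) = -3/8 + (⅛)*(9/407) = -3/8 + 9/3256 = -303/814 ≈ -0.37224)
E(s, y) = (424 + s)/(-303/814 + y) (E(s, y) = (s + 424)/(y - 303/814) = (424 + s)/(-303/814 + y))
√(332472 + E(61, 572)) = √(332472 + 814*(424 + 61)/(-303 + 814*572)) = √(332472 + 814*485/(-303 + 465608)) = √(332472 + 814*485/465305) = √(332472 + 814*(1/465305)*485) = √(332472 + 78958/93061) = √(30940255750/93061) = 5*√115173245614030/93061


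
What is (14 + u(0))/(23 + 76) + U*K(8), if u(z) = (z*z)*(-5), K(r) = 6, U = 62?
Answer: 36842/99 ≈ 372.14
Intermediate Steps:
u(z) = -5*z² (u(z) = z²*(-5) = -5*z²)
(14 + u(0))/(23 + 76) + U*K(8) = (14 - 5*0²)/(23 + 76) + 62*6 = (14 - 5*0)/99 + 372 = (14 + 0)*(1/99) + 372 = 14*(1/99) + 372 = 14/99 + 372 = 36842/99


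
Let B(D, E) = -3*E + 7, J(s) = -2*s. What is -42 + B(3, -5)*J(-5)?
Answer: 178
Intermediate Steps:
B(D, E) = 7 - 3*E
-42 + B(3, -5)*J(-5) = -42 + (7 - 3*(-5))*(-2*(-5)) = -42 + (7 + 15)*10 = -42 + 22*10 = -42 + 220 = 178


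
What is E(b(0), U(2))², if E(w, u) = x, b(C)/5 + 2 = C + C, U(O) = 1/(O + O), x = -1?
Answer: 1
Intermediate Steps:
U(O) = 1/(2*O)
b(C) = -10 + 10*C (b(C) = -10 + 5*(C + C) = -10 + 5*(2*C) = -10 + 10*C)
E(w, u) = -1
E(b(0), U(2))² = (-1)² = 1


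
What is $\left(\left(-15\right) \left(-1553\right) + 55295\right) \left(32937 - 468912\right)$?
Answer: $-34263275250$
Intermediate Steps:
$\left(\left(-15\right) \left(-1553\right) + 55295\right) \left(32937 - 468912\right) = \left(23295 + 55295\right) \left(-435975\right) = 78590 \left(-435975\right) = -34263275250$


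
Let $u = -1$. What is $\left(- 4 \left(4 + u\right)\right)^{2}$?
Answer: $144$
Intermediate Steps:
$\left(- 4 \left(4 + u\right)\right)^{2} = \left(- 4 \left(4 - 1\right)\right)^{2} = \left(\left(-4\right) 3\right)^{2} = \left(-12\right)^{2} = 144$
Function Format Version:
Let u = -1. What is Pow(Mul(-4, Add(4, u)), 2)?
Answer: 144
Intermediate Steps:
Pow(Mul(-4, Add(4, u)), 2) = Pow(Mul(-4, Add(4, -1)), 2) = Pow(Mul(-4, 3), 2) = Pow(-12, 2) = 144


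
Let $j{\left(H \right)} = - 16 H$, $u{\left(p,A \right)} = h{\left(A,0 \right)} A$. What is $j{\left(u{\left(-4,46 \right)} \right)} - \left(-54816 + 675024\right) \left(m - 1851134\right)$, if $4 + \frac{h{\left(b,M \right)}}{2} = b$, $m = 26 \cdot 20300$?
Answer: $820742271648$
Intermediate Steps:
$m = 527800$
$h{\left(b,M \right)} = -8 + 2 b$
$u{\left(p,A \right)} = A \left(-8 + 2 A\right)$ ($u{\left(p,A \right)} = \left(-8 + 2 A\right) A = A \left(-8 + 2 A\right)$)
$j{\left(u{\left(-4,46 \right)} \right)} - \left(-54816 + 675024\right) \left(m - 1851134\right) = - 16 \cdot 2 \cdot 46 \left(-4 + 46\right) - \left(-54816 + 675024\right) \left(527800 - 1851134\right) = - 16 \cdot 2 \cdot 46 \cdot 42 - 620208 \left(-1323334\right) = \left(-16\right) 3864 - -820742333472 = -61824 + 820742333472 = 820742271648$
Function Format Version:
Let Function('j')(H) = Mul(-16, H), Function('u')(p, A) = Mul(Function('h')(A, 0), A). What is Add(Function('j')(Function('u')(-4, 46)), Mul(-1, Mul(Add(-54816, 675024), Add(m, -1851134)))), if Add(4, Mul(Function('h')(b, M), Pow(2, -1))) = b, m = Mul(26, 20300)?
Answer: 820742271648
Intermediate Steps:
m = 527800
Function('h')(b, M) = Add(-8, Mul(2, b))
Function('u')(p, A) = Mul(A, Add(-8, Mul(2, A))) (Function('u')(p, A) = Mul(Add(-8, Mul(2, A)), A) = Mul(A, Add(-8, Mul(2, A))))
Add(Function('j')(Function('u')(-4, 46)), Mul(-1, Mul(Add(-54816, 675024), Add(m, -1851134)))) = Add(Mul(-16, Mul(2, 46, Add(-4, 46))), Mul(-1, Mul(Add(-54816, 675024), Add(527800, -1851134)))) = Add(Mul(-16, Mul(2, 46, 42)), Mul(-1, Mul(620208, -1323334))) = Add(Mul(-16, 3864), Mul(-1, -820742333472)) = Add(-61824, 820742333472) = 820742271648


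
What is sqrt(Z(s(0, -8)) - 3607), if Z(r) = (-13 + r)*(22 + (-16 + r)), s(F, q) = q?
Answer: I*sqrt(3565) ≈ 59.708*I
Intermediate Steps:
Z(r) = (-13 + r)*(6 + r)
sqrt(Z(s(0, -8)) - 3607) = sqrt((-78 + (-8)**2 - 7*(-8)) - 3607) = sqrt((-78 + 64 + 56) - 3607) = sqrt(42 - 3607) = sqrt(-3565) = I*sqrt(3565)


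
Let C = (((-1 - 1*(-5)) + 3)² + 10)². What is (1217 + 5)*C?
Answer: 4253782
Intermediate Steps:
C = 3481 (C = (((-1 + 5) + 3)² + 10)² = ((4 + 3)² + 10)² = (7² + 10)² = (49 + 10)² = 59² = 3481)
(1217 + 5)*C = (1217 + 5)*3481 = 1222*3481 = 4253782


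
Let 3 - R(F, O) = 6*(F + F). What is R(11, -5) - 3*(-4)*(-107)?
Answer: -1413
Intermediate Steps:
R(F, O) = 3 - 12*F (R(F, O) = 3 - 6*(F + F) = 3 - 6*2*F = 3 - 12*F)
R(11, -5) - 3*(-4)*(-107) = (3 - 12*11) - 3*(-4)*(-107) = (3 - 132) + 12*(-107) = -129 - 1284 = -1413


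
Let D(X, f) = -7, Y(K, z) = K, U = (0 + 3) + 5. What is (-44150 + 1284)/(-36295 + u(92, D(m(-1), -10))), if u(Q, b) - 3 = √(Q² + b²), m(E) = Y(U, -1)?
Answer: 1555692872/1317100751 + 42866*√8513/1317100751 ≈ 1.1842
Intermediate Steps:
U = 8 (U = 3 + 5 = 8)
m(E) = 8
u(Q, b) = 3 + √(Q² + b²)
(-44150 + 1284)/(-36295 + u(92, D(m(-1), -10))) = (-44150 + 1284)/(-36295 + (3 + √(92² + (-7)²))) = -42866/(-36295 + (3 + √(8464 + 49))) = -42866/(-36295 + (3 + √8513)) = -42866/(-36292 + √8513)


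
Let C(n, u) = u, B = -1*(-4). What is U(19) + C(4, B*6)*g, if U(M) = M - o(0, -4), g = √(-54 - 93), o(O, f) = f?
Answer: 23 + 168*I*√3 ≈ 23.0 + 290.98*I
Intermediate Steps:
B = 4
g = 7*I*√3 (g = √(-147) = 7*I*√3 ≈ 12.124*I)
U(M) = 4 + M (U(M) = M - 1*(-4) = M + 4 = 4 + M)
U(19) + C(4, B*6)*g = (4 + 19) + (4*6)*(7*I*√3) = 23 + 24*(7*I*√3) = 23 + 168*I*√3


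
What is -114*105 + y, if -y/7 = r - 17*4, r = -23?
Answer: -11333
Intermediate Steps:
y = 637 (y = -7*(-23 - 17*4) = -7*(-23 - 68) = -7*(-91) = 637)
-114*105 + y = -114*105 + 637 = -11970 + 637 = -11333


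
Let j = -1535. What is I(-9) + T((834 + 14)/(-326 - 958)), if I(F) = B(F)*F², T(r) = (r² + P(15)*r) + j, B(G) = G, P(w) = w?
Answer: -234260660/103041 ≈ -2273.5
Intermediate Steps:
T(r) = -1535 + r² + 15*r (T(r) = (r² + 15*r) - 1535 = -1535 + r² + 15*r)
I(F) = F³ (I(F) = F*F² = F³)
I(-9) + T((834 + 14)/(-326 - 958)) = (-9)³ + (-1535 + ((834 + 14)/(-326 - 958))² + 15*((834 + 14)/(-326 - 958))) = -729 + (-1535 + (848/(-1284))² + 15*(848/(-1284))) = -729 + (-1535 + (848*(-1/1284))² + 15*(848*(-1/1284))) = -729 + (-1535 + (-212/321)² + 15*(-212/321)) = -729 + (-1535 + 44944/103041 - 1060/107) = -729 - 159143771/103041 = -234260660/103041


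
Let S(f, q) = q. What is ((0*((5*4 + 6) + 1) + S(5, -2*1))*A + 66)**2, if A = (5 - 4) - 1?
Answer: 4356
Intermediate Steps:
A = 0 (A = 1 - 1 = 0)
((0*((5*4 + 6) + 1) + S(5, -2*1))*A + 66)**2 = ((0*((5*4 + 6) + 1) - 2*1)*0 + 66)**2 = ((0*((20 + 6) + 1) - 2)*0 + 66)**2 = ((0*(26 + 1) - 2)*0 + 66)**2 = ((0*27 - 2)*0 + 66)**2 = ((0 - 2)*0 + 66)**2 = (-2*0 + 66)**2 = (0 + 66)**2 = 66**2 = 4356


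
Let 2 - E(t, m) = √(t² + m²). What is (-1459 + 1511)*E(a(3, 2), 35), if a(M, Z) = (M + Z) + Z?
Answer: 104 - 364*√26 ≈ -1752.0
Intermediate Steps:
a(M, Z) = M + 2*Z
E(t, m) = 2 - √(m² + t²) (E(t, m) = 2 - √(t² + m²) = 2 - √(m² + t²))
(-1459 + 1511)*E(a(3, 2), 35) = (-1459 + 1511)*(2 - √(35² + (3 + 2*2)²)) = 52*(2 - √(1225 + (3 + 4)²)) = 52*(2 - √(1225 + 7²)) = 52*(2 - √(1225 + 49)) = 52*(2 - √1274) = 52*(2 - 7*√26) = 104 - 364*√26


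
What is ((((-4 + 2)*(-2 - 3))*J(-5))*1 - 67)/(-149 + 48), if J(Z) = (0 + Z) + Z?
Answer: 167/101 ≈ 1.6535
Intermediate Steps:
J(Z) = 2*Z (J(Z) = Z + Z = 2*Z)
((((-4 + 2)*(-2 - 3))*J(-5))*1 - 67)/(-149 + 48) = ((((-4 + 2)*(-2 - 3))*(2*(-5)))*1 - 67)/(-149 + 48) = ((-2*(-5)*(-10))*1 - 67)/(-101) = ((10*(-10))*1 - 67)*(-1/101) = (-100*1 - 67)*(-1/101) = (-100 - 67)*(-1/101) = -167*(-1/101) = 167/101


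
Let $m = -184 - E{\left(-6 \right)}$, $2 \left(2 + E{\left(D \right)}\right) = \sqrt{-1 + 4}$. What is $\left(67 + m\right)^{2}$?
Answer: $\frac{\left(230 + \sqrt{3}\right)^{2}}{4} \approx 13425.0$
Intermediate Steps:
$E{\left(D \right)} = -2 + \frac{\sqrt{3}}{2}$ ($E{\left(D \right)} = -2 + \frac{\sqrt{-1 + 4}}{2} = -2 + \frac{\sqrt{3}}{2}$)
$m = -182 - \frac{\sqrt{3}}{2}$ ($m = -184 - \left(-2 + \frac{\sqrt{3}}{2}\right) = -184 + \left(2 - \frac{\sqrt{3}}{2}\right) = -182 - \frac{\sqrt{3}}{2} \approx -182.87$)
$\left(67 + m\right)^{2} = \left(67 - \left(182 + \frac{\sqrt{3}}{2}\right)\right)^{2} = \left(-115 - \frac{\sqrt{3}}{2}\right)^{2}$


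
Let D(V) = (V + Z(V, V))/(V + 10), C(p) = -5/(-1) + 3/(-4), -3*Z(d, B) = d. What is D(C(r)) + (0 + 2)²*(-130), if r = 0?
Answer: -88886/171 ≈ -519.80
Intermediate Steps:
Z(d, B) = -d/3
C(p) = 17/4 (C(p) = -5*(-1) + 3*(-¼) = 5 - ¾ = 17/4)
D(V) = 2*V/(3*(10 + V)) (D(V) = (V - V/3)/(V + 10) = (2*V/3)/(10 + V) = 2*V/(3*(10 + V)))
D(C(r)) + (0 + 2)²*(-130) = (⅔)*(17/4)/(10 + 17/4) + (0 + 2)²*(-130) = (⅔)*(17/4)/(57/4) + 2²*(-130) = (⅔)*(17/4)*(4/57) + 4*(-130) = 34/171 - 520 = -88886/171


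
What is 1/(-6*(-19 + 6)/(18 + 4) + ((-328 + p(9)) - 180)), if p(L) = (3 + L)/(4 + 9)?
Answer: -143/72005 ≈ -0.0019860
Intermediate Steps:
p(L) = 3/13 + L/13 (p(L) = (3 + L)/13 = (3 + L)*(1/13) = 3/13 + L/13)
1/(-6*(-19 + 6)/(18 + 4) + ((-328 + p(9)) - 180)) = 1/(-6*(-19 + 6)/(18 + 4) + ((-328 + (3/13 + (1/13)*9)) - 180)) = 1/(-(-78)/22 + ((-328 + (3/13 + 9/13)) - 180)) = 1/(-(-78)/22 + ((-328 + 12/13) - 180)) = 1/(-6*(-13/22) + (-4252/13 - 180)) = 1/(39/11 - 6592/13) = 1/(-72005/143) = -143/72005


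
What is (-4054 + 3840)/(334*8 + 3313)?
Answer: -214/5985 ≈ -0.035756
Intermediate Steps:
(-4054 + 3840)/(334*8 + 3313) = -214/(2672 + 3313) = -214/5985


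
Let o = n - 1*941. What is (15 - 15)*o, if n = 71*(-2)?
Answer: 0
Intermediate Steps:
n = -142
o = -1083 (o = -142 - 1*941 = -142 - 941 = -1083)
(15 - 15)*o = (15 - 15)*(-1083) = 0*(-1083) = 0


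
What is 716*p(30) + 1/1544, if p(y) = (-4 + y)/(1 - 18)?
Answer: -28743087/26248 ≈ -1095.1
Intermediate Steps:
p(y) = 4/17 - y/17 (p(y) = (-4 + y)/(-17) = (-4 + y)*(-1/17) = 4/17 - y/17)
716*p(30) + 1/1544 = 716*(4/17 - 1/17*30) + 1/1544 = 716*(4/17 - 30/17) + 1/1544 = 716*(-26/17) + 1/1544 = -18616/17 + 1/1544 = -28743087/26248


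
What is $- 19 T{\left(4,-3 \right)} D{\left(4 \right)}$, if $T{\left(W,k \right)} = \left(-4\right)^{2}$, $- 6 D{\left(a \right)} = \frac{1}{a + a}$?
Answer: $\frac{19}{3} \approx 6.3333$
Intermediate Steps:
$D{\left(a \right)} = - \frac{1}{12 a}$ ($D{\left(a \right)} = - \frac{1}{6 \left(a + a\right)} = - \frac{1}{6 \cdot 2 a} = - \frac{\frac{1}{2} \frac{1}{a}}{6} = - \frac{1}{12 a}$)
$T{\left(W,k \right)} = 16$
$- 19 T{\left(4,-3 \right)} D{\left(4 \right)} = \left(-19\right) 16 \left(- \frac{1}{12 \cdot 4}\right) = - 304 \left(\left(- \frac{1}{12}\right) \frac{1}{4}\right) = \left(-304\right) \left(- \frac{1}{48}\right) = \frac{19}{3}$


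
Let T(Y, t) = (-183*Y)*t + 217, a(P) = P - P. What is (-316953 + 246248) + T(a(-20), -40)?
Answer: -70488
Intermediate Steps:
a(P) = 0
T(Y, t) = 217 - 183*Y*t (T(Y, t) = -183*Y*t + 217 = 217 - 183*Y*t)
(-316953 + 246248) + T(a(-20), -40) = (-316953 + 246248) + (217 - 183*0*(-40)) = -70705 + (217 + 0) = -70705 + 217 = -70488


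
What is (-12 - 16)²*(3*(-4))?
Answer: -9408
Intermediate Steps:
(-12 - 16)²*(3*(-4)) = (-28)²*(-12) = 784*(-12) = -9408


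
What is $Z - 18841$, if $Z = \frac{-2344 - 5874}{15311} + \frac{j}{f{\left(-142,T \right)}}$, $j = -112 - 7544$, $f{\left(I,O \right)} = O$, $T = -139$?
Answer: $- \frac{39981883875}{2128229} \approx -18786.0$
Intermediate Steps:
$j = -7656$ ($j = -112 - 7544 = -7656$)
$Z = \frac{116078714}{2128229}$ ($Z = \frac{-2344 - 5874}{15311} - \frac{7656}{-139} = \left(-8218\right) \frac{1}{15311} - - \frac{7656}{139} = - \frac{8218}{15311} + \frac{7656}{139} = \frac{116078714}{2128229} \approx 54.542$)
$Z - 18841 = \frac{116078714}{2128229} - 18841 = - \frac{39981883875}{2128229}$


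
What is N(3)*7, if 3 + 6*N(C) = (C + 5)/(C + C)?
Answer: -35/18 ≈ -1.9444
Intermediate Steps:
N(C) = -½ + (5 + C)/(12*C) (N(C) = -½ + ((C + 5)/(C + C))/6 = -½ + ((5 + C)/((2*C)))/6 = -½ + ((5 + C)*(1/(2*C)))/6 = -½ + ((5 + C)/(2*C))/6 = -½ + (5 + C)/(12*C))
N(3)*7 = ((5/12)*(1 - 1*3)/3)*7 = ((5/12)*(⅓)*(1 - 3))*7 = ((5/12)*(⅓)*(-2))*7 = -5/18*7 = -35/18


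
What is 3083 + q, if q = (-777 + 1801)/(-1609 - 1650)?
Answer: 10046473/3259 ≈ 3082.7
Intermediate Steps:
q = -1024/3259 (q = 1024/(-3259) = 1024*(-1/3259) = -1024/3259 ≈ -0.31421)
3083 + q = 3083 - 1024/3259 = 10046473/3259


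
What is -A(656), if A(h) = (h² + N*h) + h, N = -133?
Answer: -343744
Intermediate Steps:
A(h) = h² - 132*h (A(h) = (h² - 133*h) + h = h² - 132*h)
-A(656) = -656*(-132 + 656) = -656*524 = -1*343744 = -343744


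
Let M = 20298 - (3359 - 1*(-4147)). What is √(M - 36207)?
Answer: I*√23415 ≈ 153.02*I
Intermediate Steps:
M = 12792 (M = 20298 - (3359 + 4147) = 20298 - 1*7506 = 20298 - 7506 = 12792)
√(M - 36207) = √(12792 - 36207) = √(-23415) = I*√23415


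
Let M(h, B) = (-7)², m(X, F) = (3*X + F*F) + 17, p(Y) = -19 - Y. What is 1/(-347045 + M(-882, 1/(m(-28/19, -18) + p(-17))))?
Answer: -1/346996 ≈ -2.8819e-6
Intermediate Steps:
m(X, F) = 17 + F² + 3*X (m(X, F) = (3*X + F²) + 17 = (F² + 3*X) + 17 = 17 + F² + 3*X)
M(h, B) = 49
1/(-347045 + M(-882, 1/(m(-28/19, -18) + p(-17)))) = 1/(-347045 + 49) = 1/(-346996) = -1/346996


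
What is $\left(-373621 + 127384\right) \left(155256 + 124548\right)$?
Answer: $-68898097548$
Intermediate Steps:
$\left(-373621 + 127384\right) \left(155256 + 124548\right) = \left(-246237\right) 279804 = -68898097548$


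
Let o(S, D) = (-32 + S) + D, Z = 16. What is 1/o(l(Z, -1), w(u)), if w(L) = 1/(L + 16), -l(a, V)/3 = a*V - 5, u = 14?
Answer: 30/931 ≈ 0.032223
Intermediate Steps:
l(a, V) = 15 - 3*V*a (l(a, V) = -3*(a*V - 5) = -3*(V*a - 5) = -3*(-5 + V*a) = 15 - 3*V*a)
w(L) = 1/(16 + L)
o(S, D) = -32 + D + S
1/o(l(Z, -1), w(u)) = 1/(-32 + 1/(16 + 14) + (15 - 3*(-1)*16)) = 1/(-32 + 1/30 + (15 + 48)) = 1/(-32 + 1/30 + 63) = 1/(931/30) = 30/931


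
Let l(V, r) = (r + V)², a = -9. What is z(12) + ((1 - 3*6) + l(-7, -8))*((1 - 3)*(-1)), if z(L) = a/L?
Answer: 1661/4 ≈ 415.25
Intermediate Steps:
l(V, r) = (V + r)²
z(L) = -9/L
z(12) + ((1 - 3*6) + l(-7, -8))*((1 - 3)*(-1)) = -9/12 + ((1 - 3*6) + (-7 - 8)²)*((1 - 3)*(-1)) = -9*1/12 + ((1 - 18) + (-15)²)*(-2*(-1)) = -¾ + (-17 + 225)*2 = -¾ + 208*2 = -¾ + 416 = 1661/4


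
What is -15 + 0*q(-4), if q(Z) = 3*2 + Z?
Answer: -15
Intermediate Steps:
q(Z) = 6 + Z
-15 + 0*q(-4) = -15 + 0*(6 - 4) = -15 + 0*2 = -15 + 0 = -15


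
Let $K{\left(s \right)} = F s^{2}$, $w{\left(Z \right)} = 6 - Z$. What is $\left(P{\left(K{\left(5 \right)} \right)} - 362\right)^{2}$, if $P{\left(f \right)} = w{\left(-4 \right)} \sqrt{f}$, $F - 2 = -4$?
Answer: $126044 - 36200 i \sqrt{2} \approx 1.2604 \cdot 10^{5} - 51195.0 i$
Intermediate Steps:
$F = -2$ ($F = 2 - 4 = -2$)
$K{\left(s \right)} = - 2 s^{2}$
$P{\left(f \right)} = 10 \sqrt{f}$ ($P{\left(f \right)} = \left(6 - -4\right) \sqrt{f} = \left(6 + 4\right) \sqrt{f} = 10 \sqrt{f}$)
$\left(P{\left(K{\left(5 \right)} \right)} - 362\right)^{2} = \left(10 \sqrt{- 2 \cdot 5^{2}} - 362\right)^{2} = \left(10 \sqrt{\left(-2\right) 25} - 362\right)^{2} = \left(10 \sqrt{-50} - 362\right)^{2} = \left(10 \cdot 5 i \sqrt{2} - 362\right)^{2} = \left(50 i \sqrt{2} - 362\right)^{2} = \left(-362 + 50 i \sqrt{2}\right)^{2}$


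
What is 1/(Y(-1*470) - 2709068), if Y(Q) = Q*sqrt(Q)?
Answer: I/(2*(-1354534*I + 235*sqrt(470))) ≈ -3.6913e-7 + 1.3884e-9*I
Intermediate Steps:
Y(Q) = Q**(3/2)
1/(Y(-1*470) - 2709068) = 1/((-1*470)**(3/2) - 2709068) = 1/((-470)**(3/2) - 2709068) = 1/(-470*I*sqrt(470) - 2709068) = 1/(-2709068 - 470*I*sqrt(470))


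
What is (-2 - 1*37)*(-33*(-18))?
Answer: -23166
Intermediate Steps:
(-2 - 1*37)*(-33*(-18)) = (-2 - 37)*594 = -39*594 = -23166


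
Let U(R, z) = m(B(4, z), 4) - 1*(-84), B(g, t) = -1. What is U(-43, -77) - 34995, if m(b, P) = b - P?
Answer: -34916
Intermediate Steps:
U(R, z) = 79 (U(R, z) = (-1 - 1*4) - 1*(-84) = (-1 - 4) + 84 = -5 + 84 = 79)
U(-43, -77) - 34995 = 79 - 34995 = -34916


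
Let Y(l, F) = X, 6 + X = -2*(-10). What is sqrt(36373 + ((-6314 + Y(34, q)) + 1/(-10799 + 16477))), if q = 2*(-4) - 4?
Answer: sqrt(969544022610)/5678 ≈ 173.42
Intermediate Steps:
q = -12 (q = -8 - 4 = -12)
X = 14 (X = -6 - 2*(-10) = -6 + 20 = 14)
Y(l, F) = 14
sqrt(36373 + ((-6314 + Y(34, q)) + 1/(-10799 + 16477))) = sqrt(36373 + ((-6314 + 14) + 1/(-10799 + 16477))) = sqrt(36373 + (-6300 + 1/5678)) = sqrt(36373 - 35771399/5678) = sqrt(170754495/5678) = sqrt(969544022610)/5678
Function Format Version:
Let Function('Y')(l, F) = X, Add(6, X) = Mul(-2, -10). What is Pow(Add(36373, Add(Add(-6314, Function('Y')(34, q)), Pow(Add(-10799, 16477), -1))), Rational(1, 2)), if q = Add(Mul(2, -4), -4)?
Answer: Mul(Rational(1, 5678), Pow(969544022610, Rational(1, 2))) ≈ 173.42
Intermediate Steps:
q = -12 (q = Add(-8, -4) = -12)
X = 14 (X = Add(-6, Mul(-2, -10)) = Add(-6, 20) = 14)
Function('Y')(l, F) = 14
Pow(Add(36373, Add(Add(-6314, Function('Y')(34, q)), Pow(Add(-10799, 16477), -1))), Rational(1, 2)) = Pow(Add(36373, Add(Add(-6314, 14), Pow(Add(-10799, 16477), -1))), Rational(1, 2)) = Pow(Add(36373, Add(-6300, Pow(5678, -1))), Rational(1, 2)) = Pow(Add(36373, Add(-6300, Rational(1, 5678))), Rational(1, 2)) = Pow(Add(36373, Rational(-35771399, 5678)), Rational(1, 2)) = Pow(Rational(170754495, 5678), Rational(1, 2)) = Mul(Rational(1, 5678), Pow(969544022610, Rational(1, 2)))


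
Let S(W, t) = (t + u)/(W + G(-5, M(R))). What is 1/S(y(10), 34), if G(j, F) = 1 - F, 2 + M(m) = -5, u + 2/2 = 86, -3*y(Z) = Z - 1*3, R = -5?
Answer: 1/21 ≈ 0.047619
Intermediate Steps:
y(Z) = 1 - Z/3 (y(Z) = -(Z - 1*3)/3 = -(Z - 3)/3 = -(-3 + Z)/3 = 1 - Z/3)
u = 85 (u = -1 + 86 = 85)
M(m) = -7 (M(m) = -2 - 5 = -7)
S(W, t) = (85 + t)/(8 + W) (S(W, t) = (t + 85)/(W + (1 - 1*(-7))) = (85 + t)/(W + (1 + 7)) = (85 + t)/(W + 8) = (85 + t)/(8 + W))
1/S(y(10), 34) = 1/((85 + 34)/(8 + (1 - ⅓*10))) = 1/(119/(8 + (1 - 10/3))) = 1/(119/(8 - 7/3)) = 1/(119/(17/3)) = 1/((3/17)*119) = 1/21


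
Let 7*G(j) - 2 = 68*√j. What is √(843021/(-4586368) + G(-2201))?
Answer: √(1641140276426 + 156446112521216*I*√2201)/4013072 ≈ 15.097 + 15.094*I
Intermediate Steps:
G(j) = 2/7 + 68*√j/7 (G(j) = 2/7 + (68*√j)/7 = 2/7 + 68*√j/7)
√(843021/(-4586368) + G(-2201)) = √(843021/(-4586368) + (2/7 + 68*√(-2201)/7)) = √(843021*(-1/4586368) + (2/7 + 68*(I*√2201)/7)) = √(-843021/4586368 + (2/7 + 68*I*√2201/7)) = √(3271589/32104576 + 68*I*√2201/7)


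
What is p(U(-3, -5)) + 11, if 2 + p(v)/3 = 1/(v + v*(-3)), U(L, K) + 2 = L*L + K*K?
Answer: 317/64 ≈ 4.9531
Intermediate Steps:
U(L, K) = -2 + K**2 + L**2 (U(L, K) = -2 + (L*L + K*K) = -2 + (L**2 + K**2) = -2 + (K**2 + L**2) = -2 + K**2 + L**2)
p(v) = -6 - 3/(2*v) (p(v) = -6 + 3/(v + v*(-3)) = -6 + 3/(v - 3*v) = -6 + 3/((-2*v)) = -6 + 3*(-1/(2*v)) = -6 - 3/(2*v))
p(U(-3, -5)) + 11 = (-6 - 3/(2*(-2 + (-5)**2 + (-3)**2))) + 11 = (-6 - 3/(2*(-2 + 25 + 9))) + 11 = (-6 - 3/2/32) + 11 = (-6 - 3/2*1/32) + 11 = (-6 - 3/64) + 11 = -387/64 + 11 = 317/64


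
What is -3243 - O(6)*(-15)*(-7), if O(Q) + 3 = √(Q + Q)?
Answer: -2928 - 210*√3 ≈ -3291.7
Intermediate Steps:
O(Q) = -3 + √2*√Q (O(Q) = -3 + √(Q + Q) = -3 + √(2*Q) = -3 + √2*√Q)
-3243 - O(6)*(-15)*(-7) = -3243 - (-3 + √2*√6)*(-15)*(-7) = -3243 - (-3 + 2*√3)*(-15)*(-7) = -3243 - (45 - 30*√3)*(-7) = -3243 - (-315 + 210*√3) = -3243 + (315 - 210*√3) = -2928 - 210*√3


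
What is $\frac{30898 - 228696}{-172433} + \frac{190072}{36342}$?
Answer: $\frac{19981530046}{3133280043} \approx 6.3772$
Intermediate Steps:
$\frac{30898 - 228696}{-172433} + \frac{190072}{36342} = \left(-197798\right) \left(- \frac{1}{172433}\right) + 190072 \cdot \frac{1}{36342} = \frac{197798}{172433} + \frac{95036}{18171} = \frac{19981530046}{3133280043}$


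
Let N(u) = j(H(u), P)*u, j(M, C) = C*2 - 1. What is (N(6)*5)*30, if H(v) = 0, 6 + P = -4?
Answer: -18900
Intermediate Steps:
P = -10 (P = -6 - 4 = -10)
j(M, C) = -1 + 2*C (j(M, C) = 2*C - 1 = -1 + 2*C)
N(u) = -21*u (N(u) = (-1 + 2*(-10))*u = (-1 - 20)*u = -21*u)
(N(6)*5)*30 = (-21*6*5)*30 = -126*5*30 = -630*30 = -18900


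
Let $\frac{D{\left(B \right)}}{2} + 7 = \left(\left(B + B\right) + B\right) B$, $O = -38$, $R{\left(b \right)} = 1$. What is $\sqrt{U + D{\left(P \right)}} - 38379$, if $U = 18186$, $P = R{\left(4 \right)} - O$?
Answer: $-38379 + \sqrt{27298} \approx -38214.0$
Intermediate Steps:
$P = 39$ ($P = 1 - -38 = 1 + 38 = 39$)
$D{\left(B \right)} = -14 + 6 B^{2}$ ($D{\left(B \right)} = -14 + 2 \left(\left(B + B\right) + B\right) B = -14 + 2 \left(2 B + B\right) B = -14 + 2 \cdot 3 B B = -14 + 2 \cdot 3 B^{2} = -14 + 6 B^{2}$)
$\sqrt{U + D{\left(P \right)}} - 38379 = \sqrt{18186 - \left(14 - 6 \cdot 39^{2}\right)} - 38379 = \sqrt{18186 + \left(-14 + 6 \cdot 1521\right)} - 38379 = \sqrt{18186 + \left(-14 + 9126\right)} - 38379 = \sqrt{18186 + 9112} - 38379 = \sqrt{27298} - 38379 = -38379 + \sqrt{27298}$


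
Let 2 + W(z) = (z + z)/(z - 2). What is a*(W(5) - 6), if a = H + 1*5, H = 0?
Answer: -70/3 ≈ -23.333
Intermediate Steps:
a = 5 (a = 0 + 1*5 = 0 + 5 = 5)
W(z) = -2 + 2*z/(-2 + z) (W(z) = -2 + (z + z)/(z - 2) = -2 + (2*z)/(-2 + z) = -2 + 2*z/(-2 + z))
a*(W(5) - 6) = 5*(4/(-2 + 5) - 6) = 5*(4/3 - 6) = 5*(-14/3) = -70/3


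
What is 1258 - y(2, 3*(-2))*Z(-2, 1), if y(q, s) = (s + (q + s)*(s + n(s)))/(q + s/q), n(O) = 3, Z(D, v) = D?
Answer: 1246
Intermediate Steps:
y(q, s) = (s + (3 + s)*(q + s))/(q + s/q) (y(q, s) = (s + (q + s)*(s + 3))/(q + s/q) = (s + (q + s)*(3 + s))/(q + s/q) = (s + (3 + s)*(q + s))/(q + s/q))
1258 - y(2, 3*(-2))*Z(-2, 1) = 1258 - 2*((3*(-2))² + 3*2 + 4*(3*(-2)) + 2*(3*(-2)))/(3*(-2) + 2²)*(-2) = 1258 - 2*((-6)² + 6 + 4*(-6) + 2*(-6))/(-6 + 4)*(-2) = 1258 - 2*(36 + 6 - 24 - 12)/(-2)*(-2) = 1258 - 2*(-½)*6*(-2) = 1258 - (-6)*(-2) = 1258 - 1*12 = 1258 - 12 = 1246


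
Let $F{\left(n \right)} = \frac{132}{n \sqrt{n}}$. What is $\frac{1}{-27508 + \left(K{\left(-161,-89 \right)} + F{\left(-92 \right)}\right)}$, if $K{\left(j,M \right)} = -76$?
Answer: $- \frac{1342458112}{37030364562497} - \frac{1518 i \sqrt{23}}{37030364562497} \approx -3.6253 \cdot 10^{-5} - 1.966 \cdot 10^{-10} i$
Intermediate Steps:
$F{\left(n \right)} = \frac{132}{n^{\frac{3}{2}}}$
$\frac{1}{-27508 + \left(K{\left(-161,-89 \right)} + F{\left(-92 \right)}\right)} = \frac{1}{-27508 - \left(76 - \frac{132}{\left(-184\right) i \sqrt{23}}\right)} = \frac{1}{-27508 - \left(76 - 132 \frac{i \sqrt{23}}{4232}\right)} = \frac{1}{-27508 - \left(76 - \frac{33 i \sqrt{23}}{1058}\right)} = \frac{1}{-27584 + \frac{33 i \sqrt{23}}{1058}}$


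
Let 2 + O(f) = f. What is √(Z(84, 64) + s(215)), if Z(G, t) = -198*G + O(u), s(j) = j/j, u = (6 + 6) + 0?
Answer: I*√16621 ≈ 128.92*I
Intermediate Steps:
u = 12 (u = 12 + 0 = 12)
O(f) = -2 + f
s(j) = 1
Z(G, t) = 10 - 198*G (Z(G, t) = -198*G + (-2 + 12) = -198*G + 10 = 10 - 198*G)
√(Z(84, 64) + s(215)) = √((10 - 198*84) + 1) = √((10 - 16632) + 1) = √(-16622 + 1) = √(-16621) = I*√16621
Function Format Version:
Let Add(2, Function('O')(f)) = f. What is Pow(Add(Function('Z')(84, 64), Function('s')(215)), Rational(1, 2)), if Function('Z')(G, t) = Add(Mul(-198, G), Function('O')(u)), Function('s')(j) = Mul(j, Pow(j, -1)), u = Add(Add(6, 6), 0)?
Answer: Mul(I, Pow(16621, Rational(1, 2))) ≈ Mul(128.92, I)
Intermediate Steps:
u = 12 (u = Add(12, 0) = 12)
Function('O')(f) = Add(-2, f)
Function('s')(j) = 1
Function('Z')(G, t) = Add(10, Mul(-198, G)) (Function('Z')(G, t) = Add(Mul(-198, G), Add(-2, 12)) = Add(Mul(-198, G), 10) = Add(10, Mul(-198, G)))
Pow(Add(Function('Z')(84, 64), Function('s')(215)), Rational(1, 2)) = Pow(Add(Add(10, Mul(-198, 84)), 1), Rational(1, 2)) = Pow(Add(Add(10, -16632), 1), Rational(1, 2)) = Pow(Add(-16622, 1), Rational(1, 2)) = Pow(-16621, Rational(1, 2)) = Mul(I, Pow(16621, Rational(1, 2)))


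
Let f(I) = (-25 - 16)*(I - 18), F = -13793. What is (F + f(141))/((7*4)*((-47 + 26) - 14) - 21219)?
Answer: 18836/22199 ≈ 0.84851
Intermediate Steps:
f(I) = 738 - 41*I (f(I) = -41*(-18 + I) = 738 - 41*I)
(F + f(141))/((7*4)*((-47 + 26) - 14) - 21219) = (-13793 + (738 - 41*141))/((7*4)*((-47 + 26) - 14) - 21219) = (-13793 + (738 - 5781))/(28*(-21 - 14) - 21219) = (-13793 - 5043)/(28*(-35) - 21219) = -18836/(-980 - 21219) = -18836/(-22199) = -18836*(-1/22199) = 18836/22199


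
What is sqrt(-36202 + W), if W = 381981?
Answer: sqrt(345779) ≈ 588.03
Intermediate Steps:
sqrt(-36202 + W) = sqrt(-36202 + 381981) = sqrt(345779)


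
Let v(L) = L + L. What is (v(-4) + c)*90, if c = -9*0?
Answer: -720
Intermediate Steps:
c = 0
v(L) = 2*L
(v(-4) + c)*90 = (2*(-4) + 0)*90 = (-8 + 0)*90 = -8*90 = -720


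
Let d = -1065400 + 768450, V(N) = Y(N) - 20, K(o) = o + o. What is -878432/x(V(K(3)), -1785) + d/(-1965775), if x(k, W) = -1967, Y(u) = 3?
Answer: 9870764374/22095311 ≈ 446.74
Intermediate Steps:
K(o) = 2*o
V(N) = -17 (V(N) = 3 - 20 = -17)
d = -296950
-878432/x(V(K(3)), -1785) + d/(-1965775) = -878432/(-1967) - 296950/(-1965775) = -878432*(-1/1967) - 296950*(-1/1965775) = 878432/1967 + 11878/78631 = 9870764374/22095311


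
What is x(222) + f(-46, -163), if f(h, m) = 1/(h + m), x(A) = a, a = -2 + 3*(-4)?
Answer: -2927/209 ≈ -14.005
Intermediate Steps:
a = -14 (a = -2 - 12 = -14)
x(A) = -14
x(222) + f(-46, -163) = -14 + 1/(-46 - 163) = -14 + 1/(-209) = -14 - 1/209 = -2927/209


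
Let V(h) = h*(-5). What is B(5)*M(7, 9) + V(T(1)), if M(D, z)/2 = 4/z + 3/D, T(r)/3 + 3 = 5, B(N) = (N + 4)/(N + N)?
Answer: -199/7 ≈ -28.429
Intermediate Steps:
B(N) = (4 + N)/(2*N) (B(N) = (4 + N)/((2*N)) = (4 + N)*(1/(2*N)) = (4 + N)/(2*N))
T(r) = 6 (T(r) = -9 + 3*5 = -9 + 15 = 6)
V(h) = -5*h
M(D, z) = 6/D + 8/z (M(D, z) = 2*(4/z + 3/D) = 2*(3/D + 4/z) = 6/D + 8/z)
B(5)*M(7, 9) + V(T(1)) = ((½)*(4 + 5)/5)*(6/7 + 8/9) - 5*6 = ((½)*(⅕)*9)*(6*(⅐) + 8*(⅑)) - 30 = 9*(6/7 + 8/9)/10 - 30 = (9/10)*(110/63) - 30 = 11/7 - 30 = -199/7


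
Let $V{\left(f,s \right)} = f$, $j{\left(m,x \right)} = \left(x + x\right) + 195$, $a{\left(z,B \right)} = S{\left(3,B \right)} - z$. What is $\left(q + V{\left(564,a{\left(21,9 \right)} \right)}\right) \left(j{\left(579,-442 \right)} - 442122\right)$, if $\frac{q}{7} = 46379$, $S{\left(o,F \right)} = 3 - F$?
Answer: $-144009664987$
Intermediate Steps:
$a{\left(z,B \right)} = 3 - B - z$ ($a{\left(z,B \right)} = \left(3 - B\right) - z = 3 - B - z$)
$j{\left(m,x \right)} = 195 + 2 x$ ($j{\left(m,x \right)} = 2 x + 195 = 195 + 2 x$)
$q = 324653$ ($q = 7 \cdot 46379 = 324653$)
$\left(q + V{\left(564,a{\left(21,9 \right)} \right)}\right) \left(j{\left(579,-442 \right)} - 442122\right) = \left(324653 + 564\right) \left(\left(195 + 2 \left(-442\right)\right) - 442122\right) = 325217 \left(\left(195 - 884\right) - 442122\right) = 325217 \left(-689 - 442122\right) = 325217 \left(-442811\right) = -144009664987$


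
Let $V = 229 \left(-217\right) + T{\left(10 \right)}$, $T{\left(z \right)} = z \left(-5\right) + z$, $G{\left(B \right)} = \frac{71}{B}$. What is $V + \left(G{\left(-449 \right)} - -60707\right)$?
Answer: $\frac{4927255}{449} \approx 10974.0$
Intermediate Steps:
$T{\left(z \right)} = - 4 z$ ($T{\left(z \right)} = - 5 z + z = - 4 z$)
$V = -49733$ ($V = 229 \left(-217\right) - 40 = -49693 - 40 = -49733$)
$V + \left(G{\left(-449 \right)} - -60707\right) = -49733 + \left(\frac{71}{-449} - -60707\right) = -49733 + \left(71 \left(- \frac{1}{449}\right) + 60707\right) = -49733 + \left(- \frac{71}{449} + 60707\right) = -49733 + \frac{27257372}{449} = \frac{4927255}{449}$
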